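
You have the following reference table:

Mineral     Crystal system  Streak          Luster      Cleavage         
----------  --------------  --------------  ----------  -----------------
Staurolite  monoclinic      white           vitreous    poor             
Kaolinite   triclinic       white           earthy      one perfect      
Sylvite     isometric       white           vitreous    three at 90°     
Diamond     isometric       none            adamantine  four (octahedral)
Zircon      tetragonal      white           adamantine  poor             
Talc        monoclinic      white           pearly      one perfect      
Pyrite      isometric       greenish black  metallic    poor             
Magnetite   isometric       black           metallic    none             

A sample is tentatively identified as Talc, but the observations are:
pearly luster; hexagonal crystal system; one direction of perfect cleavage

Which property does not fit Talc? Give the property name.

crystal system

Pearly luster: Talc has pearly luster — consistent.
Hexagonal crystal system: Talc has monoclinic system — does not match.
One direction of perfect cleavage: Talc has cleavage one perfect — consistent.
Everything matches except the crystal system.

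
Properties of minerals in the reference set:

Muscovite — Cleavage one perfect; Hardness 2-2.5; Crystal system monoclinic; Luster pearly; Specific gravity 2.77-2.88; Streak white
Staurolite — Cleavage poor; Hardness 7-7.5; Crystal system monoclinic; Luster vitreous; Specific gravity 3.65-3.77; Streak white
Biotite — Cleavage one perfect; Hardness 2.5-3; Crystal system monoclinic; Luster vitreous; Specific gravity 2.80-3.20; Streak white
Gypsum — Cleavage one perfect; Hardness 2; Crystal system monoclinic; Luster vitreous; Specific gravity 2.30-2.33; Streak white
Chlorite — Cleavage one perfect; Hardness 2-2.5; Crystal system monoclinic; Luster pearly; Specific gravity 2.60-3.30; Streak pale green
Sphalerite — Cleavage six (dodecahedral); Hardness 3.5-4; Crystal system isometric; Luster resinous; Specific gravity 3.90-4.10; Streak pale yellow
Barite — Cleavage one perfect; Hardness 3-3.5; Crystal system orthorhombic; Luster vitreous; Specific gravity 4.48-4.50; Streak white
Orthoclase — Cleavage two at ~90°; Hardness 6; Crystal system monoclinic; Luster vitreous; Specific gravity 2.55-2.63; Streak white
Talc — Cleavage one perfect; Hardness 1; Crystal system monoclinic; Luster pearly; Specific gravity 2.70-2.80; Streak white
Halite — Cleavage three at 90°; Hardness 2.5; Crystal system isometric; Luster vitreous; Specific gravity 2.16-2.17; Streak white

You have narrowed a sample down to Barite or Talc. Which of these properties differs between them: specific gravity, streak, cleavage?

specific gravity

Specific gravity: Barite 4.48-4.50, Talc 2.70-2.80 — different.
Streak: both white — same for both.
Cleavage: both one perfect — same for both.
Of the listed properties, specific gravity is the one that separates them.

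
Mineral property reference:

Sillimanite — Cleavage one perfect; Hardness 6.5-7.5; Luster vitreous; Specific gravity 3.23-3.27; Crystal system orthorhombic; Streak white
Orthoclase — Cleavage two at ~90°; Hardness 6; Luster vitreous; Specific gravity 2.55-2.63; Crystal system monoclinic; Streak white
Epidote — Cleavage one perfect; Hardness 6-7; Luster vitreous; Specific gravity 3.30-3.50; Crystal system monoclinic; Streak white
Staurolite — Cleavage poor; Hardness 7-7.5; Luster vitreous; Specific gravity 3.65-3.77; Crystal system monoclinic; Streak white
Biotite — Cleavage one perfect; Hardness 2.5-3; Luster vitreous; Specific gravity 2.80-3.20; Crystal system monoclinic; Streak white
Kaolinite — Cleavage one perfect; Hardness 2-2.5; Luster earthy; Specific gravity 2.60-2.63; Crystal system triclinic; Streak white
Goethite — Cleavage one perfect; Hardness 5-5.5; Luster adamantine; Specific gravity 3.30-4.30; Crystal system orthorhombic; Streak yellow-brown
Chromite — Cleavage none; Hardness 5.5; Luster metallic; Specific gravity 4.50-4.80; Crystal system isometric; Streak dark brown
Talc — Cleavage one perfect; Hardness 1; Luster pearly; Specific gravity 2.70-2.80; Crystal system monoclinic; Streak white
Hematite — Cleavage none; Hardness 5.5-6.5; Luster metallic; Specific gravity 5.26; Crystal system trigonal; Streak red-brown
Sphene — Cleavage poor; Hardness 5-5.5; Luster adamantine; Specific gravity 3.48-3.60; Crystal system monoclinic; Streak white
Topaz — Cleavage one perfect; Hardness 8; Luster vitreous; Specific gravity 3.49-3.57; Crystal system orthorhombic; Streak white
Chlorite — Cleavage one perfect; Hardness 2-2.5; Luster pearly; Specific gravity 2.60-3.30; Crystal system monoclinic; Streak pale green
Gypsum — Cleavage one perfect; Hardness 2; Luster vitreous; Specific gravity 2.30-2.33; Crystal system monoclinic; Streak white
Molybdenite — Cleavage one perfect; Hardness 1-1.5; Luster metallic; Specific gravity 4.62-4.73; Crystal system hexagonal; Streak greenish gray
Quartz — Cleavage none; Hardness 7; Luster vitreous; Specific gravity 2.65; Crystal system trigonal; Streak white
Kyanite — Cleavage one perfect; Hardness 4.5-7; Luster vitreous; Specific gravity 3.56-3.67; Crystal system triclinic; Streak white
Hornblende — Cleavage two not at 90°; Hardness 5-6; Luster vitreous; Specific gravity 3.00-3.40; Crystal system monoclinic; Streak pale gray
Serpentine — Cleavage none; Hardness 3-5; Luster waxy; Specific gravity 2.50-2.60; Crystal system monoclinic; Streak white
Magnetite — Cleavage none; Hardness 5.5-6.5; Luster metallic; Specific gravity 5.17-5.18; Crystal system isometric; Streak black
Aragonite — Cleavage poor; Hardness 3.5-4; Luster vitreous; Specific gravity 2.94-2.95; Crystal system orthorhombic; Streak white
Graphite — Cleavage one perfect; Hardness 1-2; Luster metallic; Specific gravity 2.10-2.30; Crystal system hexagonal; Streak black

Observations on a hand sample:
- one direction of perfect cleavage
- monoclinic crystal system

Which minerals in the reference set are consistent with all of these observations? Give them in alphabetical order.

One direction of perfect cleavage — narrows the field to Sillimanite, Epidote, Biotite, Kaolinite, Goethite, Talc, Topaz, Chlorite, Gypsum, Molybdenite, Kyanite, Graphite.
Monoclinic crystal system — narrows the field to Epidote, Biotite, Talc, Chlorite, Gypsum.
The minerals that satisfy all observations are Biotite, Chlorite, Epidote, Gypsum, Talc.

Biotite, Chlorite, Epidote, Gypsum, Talc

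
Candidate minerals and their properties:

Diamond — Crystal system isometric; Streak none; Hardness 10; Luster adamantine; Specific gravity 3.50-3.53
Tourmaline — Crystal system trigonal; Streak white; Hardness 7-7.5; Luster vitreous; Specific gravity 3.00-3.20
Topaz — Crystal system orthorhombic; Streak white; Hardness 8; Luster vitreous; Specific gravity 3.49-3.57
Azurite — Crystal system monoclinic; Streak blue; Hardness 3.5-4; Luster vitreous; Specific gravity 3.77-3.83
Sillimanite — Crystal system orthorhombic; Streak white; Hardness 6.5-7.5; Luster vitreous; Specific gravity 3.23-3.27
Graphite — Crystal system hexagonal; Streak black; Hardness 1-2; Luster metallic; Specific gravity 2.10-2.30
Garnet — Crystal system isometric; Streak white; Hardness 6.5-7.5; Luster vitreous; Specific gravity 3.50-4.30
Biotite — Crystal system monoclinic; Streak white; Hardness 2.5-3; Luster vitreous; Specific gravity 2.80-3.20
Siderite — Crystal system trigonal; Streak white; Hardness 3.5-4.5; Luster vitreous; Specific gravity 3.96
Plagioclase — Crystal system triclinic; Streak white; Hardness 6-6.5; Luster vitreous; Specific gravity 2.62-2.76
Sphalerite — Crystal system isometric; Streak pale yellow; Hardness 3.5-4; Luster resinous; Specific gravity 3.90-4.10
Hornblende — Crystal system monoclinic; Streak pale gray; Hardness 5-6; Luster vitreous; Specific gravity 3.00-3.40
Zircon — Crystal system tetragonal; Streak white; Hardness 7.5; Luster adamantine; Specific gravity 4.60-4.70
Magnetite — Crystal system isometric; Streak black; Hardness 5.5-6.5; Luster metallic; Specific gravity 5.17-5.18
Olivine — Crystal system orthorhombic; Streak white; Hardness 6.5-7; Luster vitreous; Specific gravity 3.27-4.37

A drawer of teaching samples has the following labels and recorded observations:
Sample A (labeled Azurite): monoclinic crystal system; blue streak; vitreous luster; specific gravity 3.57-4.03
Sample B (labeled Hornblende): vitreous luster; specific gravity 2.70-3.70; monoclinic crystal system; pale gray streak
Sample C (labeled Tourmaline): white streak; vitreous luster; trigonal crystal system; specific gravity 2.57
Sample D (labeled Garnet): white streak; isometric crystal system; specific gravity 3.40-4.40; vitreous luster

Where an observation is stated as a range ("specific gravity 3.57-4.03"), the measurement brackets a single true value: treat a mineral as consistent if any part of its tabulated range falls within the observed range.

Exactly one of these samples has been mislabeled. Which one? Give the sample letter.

Sample A: nothing contradicts Azurite.
Sample B: nothing contradicts Hornblende.
Sample C: specific gravity 2.57 is outside the reference for Tourmaline (SG 3.00-3.20) — mislabeled.
Sample D: nothing contradicts Garnet.
Sample C is the mislabeled one.

C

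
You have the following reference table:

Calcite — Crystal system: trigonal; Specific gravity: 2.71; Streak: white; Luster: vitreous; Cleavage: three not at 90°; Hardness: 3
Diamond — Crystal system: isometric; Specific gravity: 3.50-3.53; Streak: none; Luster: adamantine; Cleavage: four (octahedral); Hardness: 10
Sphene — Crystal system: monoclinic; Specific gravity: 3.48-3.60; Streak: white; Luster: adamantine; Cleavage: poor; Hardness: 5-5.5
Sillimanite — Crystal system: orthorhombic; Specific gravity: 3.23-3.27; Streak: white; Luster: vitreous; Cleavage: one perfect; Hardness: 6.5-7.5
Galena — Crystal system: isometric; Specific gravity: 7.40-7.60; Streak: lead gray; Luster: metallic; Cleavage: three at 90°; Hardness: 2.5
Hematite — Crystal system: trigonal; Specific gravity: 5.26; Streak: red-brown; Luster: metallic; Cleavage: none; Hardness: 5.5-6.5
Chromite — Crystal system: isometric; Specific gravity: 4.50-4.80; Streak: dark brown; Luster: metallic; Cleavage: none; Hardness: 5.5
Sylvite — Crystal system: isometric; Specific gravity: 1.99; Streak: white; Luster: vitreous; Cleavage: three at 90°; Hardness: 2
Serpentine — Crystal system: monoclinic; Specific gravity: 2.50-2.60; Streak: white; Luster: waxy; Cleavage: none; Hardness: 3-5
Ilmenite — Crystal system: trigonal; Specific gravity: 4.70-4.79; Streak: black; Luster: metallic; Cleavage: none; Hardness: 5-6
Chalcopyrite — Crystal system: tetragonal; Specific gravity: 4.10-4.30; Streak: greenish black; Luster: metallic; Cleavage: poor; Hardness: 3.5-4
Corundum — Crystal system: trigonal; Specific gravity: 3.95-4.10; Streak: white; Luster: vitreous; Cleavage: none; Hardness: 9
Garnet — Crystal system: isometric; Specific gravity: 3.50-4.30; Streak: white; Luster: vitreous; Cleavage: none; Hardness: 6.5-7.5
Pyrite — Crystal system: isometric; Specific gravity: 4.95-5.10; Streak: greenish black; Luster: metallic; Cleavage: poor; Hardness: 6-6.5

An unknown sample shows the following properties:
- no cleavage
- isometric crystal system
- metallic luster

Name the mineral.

Chromite

No cleavage: narrows the field to Hematite, Chromite, Serpentine, Ilmenite, Corundum, Garnet.
Isometric crystal system: narrows the field to Chromite, Garnet.
Metallic luster eliminates Garnet.
Chromite is the sole remaining match.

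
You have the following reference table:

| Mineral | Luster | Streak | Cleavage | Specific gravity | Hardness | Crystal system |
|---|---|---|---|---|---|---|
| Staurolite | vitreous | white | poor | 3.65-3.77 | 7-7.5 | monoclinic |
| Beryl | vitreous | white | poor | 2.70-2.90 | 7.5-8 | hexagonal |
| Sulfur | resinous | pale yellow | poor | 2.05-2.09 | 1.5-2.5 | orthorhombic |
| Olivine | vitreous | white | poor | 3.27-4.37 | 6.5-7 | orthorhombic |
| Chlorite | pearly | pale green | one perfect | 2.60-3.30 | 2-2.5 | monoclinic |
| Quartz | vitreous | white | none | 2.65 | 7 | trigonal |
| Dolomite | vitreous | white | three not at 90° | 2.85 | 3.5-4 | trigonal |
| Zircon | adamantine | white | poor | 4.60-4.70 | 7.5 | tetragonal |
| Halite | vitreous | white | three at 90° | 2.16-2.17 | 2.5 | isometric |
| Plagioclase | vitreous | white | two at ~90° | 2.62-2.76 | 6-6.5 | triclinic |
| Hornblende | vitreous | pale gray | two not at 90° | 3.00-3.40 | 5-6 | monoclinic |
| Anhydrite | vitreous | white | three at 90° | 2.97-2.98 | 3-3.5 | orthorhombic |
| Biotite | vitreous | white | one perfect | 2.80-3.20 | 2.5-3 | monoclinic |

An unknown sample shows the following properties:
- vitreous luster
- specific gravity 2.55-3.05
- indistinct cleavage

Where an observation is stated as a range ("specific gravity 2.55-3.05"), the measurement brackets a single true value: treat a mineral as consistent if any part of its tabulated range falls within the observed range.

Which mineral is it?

Vitreous luster eliminates Sulfur, Chlorite, Zircon.
Specific gravity 2.55-3.05 rules out Staurolite, Olivine, Halite.
Indistinct cleavage — leaves Beryl.
The only mineral consistent with every observation is Beryl.

Beryl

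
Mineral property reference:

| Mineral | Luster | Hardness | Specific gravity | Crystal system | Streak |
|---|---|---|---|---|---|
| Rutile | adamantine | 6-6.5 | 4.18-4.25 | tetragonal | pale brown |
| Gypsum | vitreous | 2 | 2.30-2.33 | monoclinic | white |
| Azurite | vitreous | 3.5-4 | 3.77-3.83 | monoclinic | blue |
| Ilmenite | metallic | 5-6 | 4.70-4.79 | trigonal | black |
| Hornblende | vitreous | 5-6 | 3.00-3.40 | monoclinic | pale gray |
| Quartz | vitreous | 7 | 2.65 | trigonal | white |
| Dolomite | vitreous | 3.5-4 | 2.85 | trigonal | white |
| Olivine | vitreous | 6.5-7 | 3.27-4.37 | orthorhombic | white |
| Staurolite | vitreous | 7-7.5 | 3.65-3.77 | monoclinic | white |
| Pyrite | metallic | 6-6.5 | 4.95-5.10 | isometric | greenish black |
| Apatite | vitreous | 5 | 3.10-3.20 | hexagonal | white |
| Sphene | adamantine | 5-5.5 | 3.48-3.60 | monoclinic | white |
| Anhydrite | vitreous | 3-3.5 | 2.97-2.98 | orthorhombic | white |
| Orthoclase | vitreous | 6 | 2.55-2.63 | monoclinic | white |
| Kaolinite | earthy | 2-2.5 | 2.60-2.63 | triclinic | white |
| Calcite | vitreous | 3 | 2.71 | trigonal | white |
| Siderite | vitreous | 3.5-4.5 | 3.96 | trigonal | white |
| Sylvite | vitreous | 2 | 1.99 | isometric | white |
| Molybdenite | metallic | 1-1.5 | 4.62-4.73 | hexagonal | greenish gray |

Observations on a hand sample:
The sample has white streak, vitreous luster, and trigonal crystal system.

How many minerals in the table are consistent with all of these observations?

4

White streak rules out Rutile, Azurite, Ilmenite, Hornblende, Pyrite, Molybdenite.
Vitreous luster eliminates Sphene, Kaolinite.
Trigonal crystal system — only Quartz, Dolomite, Calcite, Siderite remain.
The minerals that satisfy all observations are Calcite, Dolomite, Quartz, Siderite.
That is 4 minerals.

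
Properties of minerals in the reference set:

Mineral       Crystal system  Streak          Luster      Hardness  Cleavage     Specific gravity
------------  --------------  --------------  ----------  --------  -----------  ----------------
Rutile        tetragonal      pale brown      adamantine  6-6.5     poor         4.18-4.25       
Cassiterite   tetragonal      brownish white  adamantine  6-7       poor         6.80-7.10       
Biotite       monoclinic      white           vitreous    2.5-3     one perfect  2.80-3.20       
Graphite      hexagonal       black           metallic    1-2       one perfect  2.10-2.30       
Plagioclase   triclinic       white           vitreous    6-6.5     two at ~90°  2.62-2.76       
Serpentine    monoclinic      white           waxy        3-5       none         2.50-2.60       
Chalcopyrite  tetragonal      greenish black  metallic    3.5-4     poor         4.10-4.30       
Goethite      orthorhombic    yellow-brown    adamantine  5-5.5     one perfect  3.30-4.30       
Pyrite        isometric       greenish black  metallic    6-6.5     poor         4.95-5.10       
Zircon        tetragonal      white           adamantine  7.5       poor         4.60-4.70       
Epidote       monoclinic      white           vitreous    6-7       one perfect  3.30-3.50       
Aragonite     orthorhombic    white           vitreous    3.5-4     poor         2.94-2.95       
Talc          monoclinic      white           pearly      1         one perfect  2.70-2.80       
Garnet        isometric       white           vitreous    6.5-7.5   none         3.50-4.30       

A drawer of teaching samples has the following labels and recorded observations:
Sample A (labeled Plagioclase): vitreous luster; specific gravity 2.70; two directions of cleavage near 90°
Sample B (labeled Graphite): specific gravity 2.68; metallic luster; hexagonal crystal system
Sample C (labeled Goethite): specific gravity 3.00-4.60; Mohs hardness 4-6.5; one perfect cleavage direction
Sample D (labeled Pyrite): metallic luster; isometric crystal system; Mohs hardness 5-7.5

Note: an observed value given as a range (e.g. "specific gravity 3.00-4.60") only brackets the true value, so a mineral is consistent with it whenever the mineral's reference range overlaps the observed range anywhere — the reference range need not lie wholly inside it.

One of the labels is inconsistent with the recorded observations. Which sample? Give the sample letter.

Sample A: nothing contradicts Plagioclase.
Sample B: Graphite has SG 2.10-2.30, but the record shows specific gravity 2.68 — this label is wrong.
Sample C: nothing contradicts Goethite.
Sample D: nothing contradicts Pyrite.
The mislabeled specimen is B.

B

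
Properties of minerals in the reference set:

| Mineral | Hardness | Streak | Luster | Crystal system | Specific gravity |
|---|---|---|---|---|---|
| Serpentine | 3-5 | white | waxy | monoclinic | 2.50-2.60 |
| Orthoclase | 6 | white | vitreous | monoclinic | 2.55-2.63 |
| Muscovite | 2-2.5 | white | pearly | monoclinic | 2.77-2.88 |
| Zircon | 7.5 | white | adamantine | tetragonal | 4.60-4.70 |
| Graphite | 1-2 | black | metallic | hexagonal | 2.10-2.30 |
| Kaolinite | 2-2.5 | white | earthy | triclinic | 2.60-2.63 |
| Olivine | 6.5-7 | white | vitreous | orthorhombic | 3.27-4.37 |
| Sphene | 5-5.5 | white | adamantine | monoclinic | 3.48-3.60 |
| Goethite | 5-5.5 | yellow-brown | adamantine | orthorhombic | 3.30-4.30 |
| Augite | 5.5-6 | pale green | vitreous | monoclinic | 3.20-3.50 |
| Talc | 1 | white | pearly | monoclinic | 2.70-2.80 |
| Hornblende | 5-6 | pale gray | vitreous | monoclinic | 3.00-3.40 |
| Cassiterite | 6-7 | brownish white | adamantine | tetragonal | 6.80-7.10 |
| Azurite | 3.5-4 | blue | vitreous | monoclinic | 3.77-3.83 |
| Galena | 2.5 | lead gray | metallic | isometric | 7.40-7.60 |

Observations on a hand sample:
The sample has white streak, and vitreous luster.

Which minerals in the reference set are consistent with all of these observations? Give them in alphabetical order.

White streak — Serpentine, Orthoclase, Muscovite, Zircon, Kaolinite, Olivine, Sphene, Talc remain.
Vitreous luster — leaves Orthoclase, Olivine.
Consistent with every observation: Olivine, Orthoclase.

Olivine, Orthoclase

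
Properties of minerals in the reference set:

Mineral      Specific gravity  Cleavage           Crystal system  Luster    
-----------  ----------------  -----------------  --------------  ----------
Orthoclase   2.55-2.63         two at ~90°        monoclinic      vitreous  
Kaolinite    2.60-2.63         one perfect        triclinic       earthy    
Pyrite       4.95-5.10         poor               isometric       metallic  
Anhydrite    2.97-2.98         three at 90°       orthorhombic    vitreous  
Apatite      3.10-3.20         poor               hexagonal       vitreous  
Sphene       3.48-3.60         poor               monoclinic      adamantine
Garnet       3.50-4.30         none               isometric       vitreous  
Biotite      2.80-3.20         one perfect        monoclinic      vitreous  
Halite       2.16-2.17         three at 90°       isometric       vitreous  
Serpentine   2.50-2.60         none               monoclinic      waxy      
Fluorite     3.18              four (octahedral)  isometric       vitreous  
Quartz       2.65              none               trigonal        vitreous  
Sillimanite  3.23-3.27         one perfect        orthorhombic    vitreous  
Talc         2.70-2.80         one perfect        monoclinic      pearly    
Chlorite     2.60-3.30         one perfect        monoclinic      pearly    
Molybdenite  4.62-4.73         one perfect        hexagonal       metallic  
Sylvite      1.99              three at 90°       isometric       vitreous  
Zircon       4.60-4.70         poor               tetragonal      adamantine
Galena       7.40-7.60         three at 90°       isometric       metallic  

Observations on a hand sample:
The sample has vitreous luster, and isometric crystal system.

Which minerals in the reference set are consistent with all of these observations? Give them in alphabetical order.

Vitreous luster — only Orthoclase, Anhydrite, Apatite, Garnet, Biotite, Halite, Fluorite, Quartz, Sillimanite, Sylvite remain.
Isometric crystal system — only Garnet, Halite, Fluorite, Sylvite remain.
Remaining candidates: Fluorite, Garnet, Halite, Sylvite.

Fluorite, Garnet, Halite, Sylvite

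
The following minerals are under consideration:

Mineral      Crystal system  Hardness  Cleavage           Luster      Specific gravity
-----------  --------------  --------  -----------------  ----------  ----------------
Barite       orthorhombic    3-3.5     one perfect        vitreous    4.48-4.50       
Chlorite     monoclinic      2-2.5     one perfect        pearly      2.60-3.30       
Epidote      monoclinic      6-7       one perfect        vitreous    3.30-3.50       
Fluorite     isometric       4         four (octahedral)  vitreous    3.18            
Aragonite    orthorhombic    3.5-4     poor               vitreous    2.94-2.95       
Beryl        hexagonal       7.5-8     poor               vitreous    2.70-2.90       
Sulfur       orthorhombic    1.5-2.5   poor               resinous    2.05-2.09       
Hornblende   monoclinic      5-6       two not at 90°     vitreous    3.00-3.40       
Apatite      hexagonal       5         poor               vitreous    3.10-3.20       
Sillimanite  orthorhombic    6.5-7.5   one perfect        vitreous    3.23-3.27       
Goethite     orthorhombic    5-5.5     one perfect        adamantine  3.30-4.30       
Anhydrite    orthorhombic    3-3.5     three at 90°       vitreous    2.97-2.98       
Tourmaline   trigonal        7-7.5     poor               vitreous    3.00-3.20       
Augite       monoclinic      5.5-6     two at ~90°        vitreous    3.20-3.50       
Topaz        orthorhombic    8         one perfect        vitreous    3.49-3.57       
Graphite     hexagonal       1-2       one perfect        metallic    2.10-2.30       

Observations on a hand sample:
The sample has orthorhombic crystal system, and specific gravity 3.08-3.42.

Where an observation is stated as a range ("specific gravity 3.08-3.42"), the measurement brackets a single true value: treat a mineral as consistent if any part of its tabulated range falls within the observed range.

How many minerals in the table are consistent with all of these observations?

2

Orthorhombic crystal system — leaves Barite, Aragonite, Sulfur, Sillimanite, Goethite, Anhydrite, Topaz.
Specific gravity 3.08-3.42 — narrows the field to Sillimanite, Goethite.
The minerals that satisfy all observations are Goethite, Sillimanite.
That is 2 minerals.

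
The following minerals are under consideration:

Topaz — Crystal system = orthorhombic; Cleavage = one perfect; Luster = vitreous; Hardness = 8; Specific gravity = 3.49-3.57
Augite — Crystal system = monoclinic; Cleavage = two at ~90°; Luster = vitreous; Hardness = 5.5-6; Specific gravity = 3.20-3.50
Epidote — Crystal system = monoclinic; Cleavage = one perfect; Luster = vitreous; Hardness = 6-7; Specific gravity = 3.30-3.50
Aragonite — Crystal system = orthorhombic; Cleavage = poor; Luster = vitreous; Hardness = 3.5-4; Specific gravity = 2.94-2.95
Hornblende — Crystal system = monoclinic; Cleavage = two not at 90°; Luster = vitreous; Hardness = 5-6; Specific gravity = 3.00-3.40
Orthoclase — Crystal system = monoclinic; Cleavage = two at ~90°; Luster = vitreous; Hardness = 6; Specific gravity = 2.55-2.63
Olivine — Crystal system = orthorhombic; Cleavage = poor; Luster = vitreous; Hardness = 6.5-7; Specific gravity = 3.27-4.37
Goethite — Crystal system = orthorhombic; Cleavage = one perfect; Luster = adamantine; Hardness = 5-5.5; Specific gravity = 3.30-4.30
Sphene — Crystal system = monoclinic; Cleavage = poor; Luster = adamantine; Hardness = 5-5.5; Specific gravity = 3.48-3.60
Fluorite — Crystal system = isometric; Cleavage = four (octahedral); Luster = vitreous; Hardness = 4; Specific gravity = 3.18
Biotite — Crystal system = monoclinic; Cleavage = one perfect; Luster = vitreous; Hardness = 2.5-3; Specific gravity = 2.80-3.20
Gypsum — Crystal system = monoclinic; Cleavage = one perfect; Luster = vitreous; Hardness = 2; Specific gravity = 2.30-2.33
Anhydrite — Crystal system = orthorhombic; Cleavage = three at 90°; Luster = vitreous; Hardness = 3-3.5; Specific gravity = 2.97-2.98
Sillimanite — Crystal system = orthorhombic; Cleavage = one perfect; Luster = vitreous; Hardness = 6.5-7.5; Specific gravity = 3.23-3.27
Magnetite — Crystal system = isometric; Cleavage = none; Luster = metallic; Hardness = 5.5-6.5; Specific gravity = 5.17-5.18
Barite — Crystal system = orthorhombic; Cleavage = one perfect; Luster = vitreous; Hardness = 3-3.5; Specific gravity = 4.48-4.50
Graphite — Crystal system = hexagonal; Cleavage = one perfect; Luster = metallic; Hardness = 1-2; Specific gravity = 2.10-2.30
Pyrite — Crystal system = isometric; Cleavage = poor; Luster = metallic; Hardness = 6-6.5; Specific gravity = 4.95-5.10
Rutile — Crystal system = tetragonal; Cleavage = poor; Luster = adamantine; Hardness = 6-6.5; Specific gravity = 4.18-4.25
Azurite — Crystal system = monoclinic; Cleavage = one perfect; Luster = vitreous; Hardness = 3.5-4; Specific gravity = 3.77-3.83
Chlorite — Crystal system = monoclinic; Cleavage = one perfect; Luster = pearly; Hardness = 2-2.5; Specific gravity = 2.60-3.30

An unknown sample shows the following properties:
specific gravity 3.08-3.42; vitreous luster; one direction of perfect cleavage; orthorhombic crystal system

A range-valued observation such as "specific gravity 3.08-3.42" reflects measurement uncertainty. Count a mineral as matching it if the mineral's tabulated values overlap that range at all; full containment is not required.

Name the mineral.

Specific gravity 3.08-3.42 — leaves Augite, Epidote, Hornblende, Olivine, Goethite, Fluorite, Biotite, Sillimanite, Chlorite.
Vitreous luster is inconsistent with Goethite, Chlorite.
One direction of perfect cleavage — only Epidote, Biotite, Sillimanite remain.
Orthorhombic crystal system — Sillimanite remains.
Sillimanite is the sole remaining match.

Sillimanite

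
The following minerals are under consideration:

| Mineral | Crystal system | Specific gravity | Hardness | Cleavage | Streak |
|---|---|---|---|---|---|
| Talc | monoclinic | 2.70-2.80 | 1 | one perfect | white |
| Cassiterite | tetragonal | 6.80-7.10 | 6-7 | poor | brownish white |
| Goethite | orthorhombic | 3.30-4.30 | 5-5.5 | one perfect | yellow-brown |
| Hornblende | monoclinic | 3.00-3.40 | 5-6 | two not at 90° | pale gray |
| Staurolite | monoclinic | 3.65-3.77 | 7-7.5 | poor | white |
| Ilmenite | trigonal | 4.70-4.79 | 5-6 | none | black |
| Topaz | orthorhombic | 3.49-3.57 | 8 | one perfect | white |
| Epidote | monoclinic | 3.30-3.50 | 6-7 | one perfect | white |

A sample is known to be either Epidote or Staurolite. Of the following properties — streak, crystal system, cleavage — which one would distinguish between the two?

Streak: both white — no difference.
Crystal system: both monoclinic — no difference.
Cleavage: Epidote one perfect, Staurolite poor — these differ.
Only cleavage differs between Epidote and Staurolite among the listed tests.

cleavage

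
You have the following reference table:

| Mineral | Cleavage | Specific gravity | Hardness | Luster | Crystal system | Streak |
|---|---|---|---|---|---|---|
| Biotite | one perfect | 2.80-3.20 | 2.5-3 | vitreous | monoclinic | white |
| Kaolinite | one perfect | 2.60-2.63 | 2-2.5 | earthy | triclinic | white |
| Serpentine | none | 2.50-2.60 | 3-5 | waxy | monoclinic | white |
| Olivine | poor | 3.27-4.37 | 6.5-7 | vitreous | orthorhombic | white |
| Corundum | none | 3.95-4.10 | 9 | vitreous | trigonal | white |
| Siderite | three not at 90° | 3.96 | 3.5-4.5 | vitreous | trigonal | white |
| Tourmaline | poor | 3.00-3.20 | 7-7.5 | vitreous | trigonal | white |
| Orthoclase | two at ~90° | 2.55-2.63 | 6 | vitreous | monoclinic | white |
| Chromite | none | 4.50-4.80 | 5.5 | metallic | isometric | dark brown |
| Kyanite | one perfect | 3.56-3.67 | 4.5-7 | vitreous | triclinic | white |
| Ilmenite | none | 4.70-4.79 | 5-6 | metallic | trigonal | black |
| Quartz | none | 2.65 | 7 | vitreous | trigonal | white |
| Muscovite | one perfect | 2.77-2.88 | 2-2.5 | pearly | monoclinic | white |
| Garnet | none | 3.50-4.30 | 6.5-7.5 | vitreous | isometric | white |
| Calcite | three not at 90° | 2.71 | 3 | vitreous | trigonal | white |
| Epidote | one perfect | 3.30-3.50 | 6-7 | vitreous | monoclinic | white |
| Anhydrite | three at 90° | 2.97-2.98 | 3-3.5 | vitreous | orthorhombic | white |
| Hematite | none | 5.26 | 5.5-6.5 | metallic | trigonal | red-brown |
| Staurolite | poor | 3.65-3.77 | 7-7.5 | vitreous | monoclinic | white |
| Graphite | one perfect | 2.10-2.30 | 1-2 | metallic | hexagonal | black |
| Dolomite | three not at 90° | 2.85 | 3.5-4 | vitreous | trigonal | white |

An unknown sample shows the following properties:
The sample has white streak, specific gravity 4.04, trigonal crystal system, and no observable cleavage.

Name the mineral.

Corundum

White streak eliminates Chromite, Ilmenite, Hematite, Graphite.
Specific gravity 4.04: only Olivine, Corundum, Garnet remain.
Trigonal crystal system: Corundum remains.
No observable cleavage: all remaining candidates fit.
Corundum is the sole remaining match.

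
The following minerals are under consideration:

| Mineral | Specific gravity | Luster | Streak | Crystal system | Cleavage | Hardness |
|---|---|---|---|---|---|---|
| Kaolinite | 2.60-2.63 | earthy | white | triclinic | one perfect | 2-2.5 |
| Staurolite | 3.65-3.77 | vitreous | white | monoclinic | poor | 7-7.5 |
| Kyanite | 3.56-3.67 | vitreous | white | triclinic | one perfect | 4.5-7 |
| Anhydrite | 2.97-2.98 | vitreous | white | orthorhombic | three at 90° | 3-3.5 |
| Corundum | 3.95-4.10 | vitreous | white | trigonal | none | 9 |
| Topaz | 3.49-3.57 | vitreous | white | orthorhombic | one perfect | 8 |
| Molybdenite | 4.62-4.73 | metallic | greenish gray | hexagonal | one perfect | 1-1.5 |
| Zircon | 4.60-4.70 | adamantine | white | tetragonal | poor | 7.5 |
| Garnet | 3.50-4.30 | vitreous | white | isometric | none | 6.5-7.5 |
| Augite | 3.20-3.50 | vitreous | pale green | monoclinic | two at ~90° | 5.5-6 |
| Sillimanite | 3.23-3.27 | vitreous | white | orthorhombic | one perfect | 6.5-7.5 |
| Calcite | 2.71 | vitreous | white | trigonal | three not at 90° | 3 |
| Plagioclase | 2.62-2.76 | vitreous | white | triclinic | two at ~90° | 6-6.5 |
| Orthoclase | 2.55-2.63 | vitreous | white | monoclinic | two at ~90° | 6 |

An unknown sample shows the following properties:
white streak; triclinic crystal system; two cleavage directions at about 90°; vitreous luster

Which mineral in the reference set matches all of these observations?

Plagioclase

White streak rules out Molybdenite, Augite.
Triclinic crystal system: narrows the field to Kaolinite, Kyanite, Plagioclase.
Two cleavage directions at about 90°: only Plagioclase remains.
Vitreous luster: every remaining candidate is consistent.
Only Plagioclase satisfies all observations.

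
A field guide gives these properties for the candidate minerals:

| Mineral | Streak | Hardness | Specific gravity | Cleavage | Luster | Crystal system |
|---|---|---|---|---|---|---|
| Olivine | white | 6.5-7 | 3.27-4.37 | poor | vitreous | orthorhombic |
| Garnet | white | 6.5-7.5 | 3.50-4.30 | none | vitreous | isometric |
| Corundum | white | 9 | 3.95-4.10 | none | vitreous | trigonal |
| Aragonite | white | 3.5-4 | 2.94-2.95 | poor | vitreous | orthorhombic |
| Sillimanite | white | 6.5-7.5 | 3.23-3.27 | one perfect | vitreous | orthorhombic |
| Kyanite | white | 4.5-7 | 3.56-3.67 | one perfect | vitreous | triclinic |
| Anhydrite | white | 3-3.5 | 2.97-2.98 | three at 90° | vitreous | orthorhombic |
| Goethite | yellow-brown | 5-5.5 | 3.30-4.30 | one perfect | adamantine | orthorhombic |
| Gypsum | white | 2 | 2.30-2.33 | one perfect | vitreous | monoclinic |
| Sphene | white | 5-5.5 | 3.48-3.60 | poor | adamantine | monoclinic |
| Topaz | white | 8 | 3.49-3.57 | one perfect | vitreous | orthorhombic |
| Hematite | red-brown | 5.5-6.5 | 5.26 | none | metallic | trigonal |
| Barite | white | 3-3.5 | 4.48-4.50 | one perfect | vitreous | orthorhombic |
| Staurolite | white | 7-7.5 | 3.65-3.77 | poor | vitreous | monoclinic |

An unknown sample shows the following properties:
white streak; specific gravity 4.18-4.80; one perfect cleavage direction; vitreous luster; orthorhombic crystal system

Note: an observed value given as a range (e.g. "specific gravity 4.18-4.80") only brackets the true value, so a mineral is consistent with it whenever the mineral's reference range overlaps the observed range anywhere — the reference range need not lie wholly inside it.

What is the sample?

White streak excludes Goethite, Hematite.
Specific gravity 4.18-4.80: narrows the field to Olivine, Garnet, Barite.
One perfect cleavage direction: leaves Barite.
Vitreous luster: all remaining candidates fit.
Orthorhombic crystal system: every remaining candidate is consistent.
Barite is the sole remaining match.

Barite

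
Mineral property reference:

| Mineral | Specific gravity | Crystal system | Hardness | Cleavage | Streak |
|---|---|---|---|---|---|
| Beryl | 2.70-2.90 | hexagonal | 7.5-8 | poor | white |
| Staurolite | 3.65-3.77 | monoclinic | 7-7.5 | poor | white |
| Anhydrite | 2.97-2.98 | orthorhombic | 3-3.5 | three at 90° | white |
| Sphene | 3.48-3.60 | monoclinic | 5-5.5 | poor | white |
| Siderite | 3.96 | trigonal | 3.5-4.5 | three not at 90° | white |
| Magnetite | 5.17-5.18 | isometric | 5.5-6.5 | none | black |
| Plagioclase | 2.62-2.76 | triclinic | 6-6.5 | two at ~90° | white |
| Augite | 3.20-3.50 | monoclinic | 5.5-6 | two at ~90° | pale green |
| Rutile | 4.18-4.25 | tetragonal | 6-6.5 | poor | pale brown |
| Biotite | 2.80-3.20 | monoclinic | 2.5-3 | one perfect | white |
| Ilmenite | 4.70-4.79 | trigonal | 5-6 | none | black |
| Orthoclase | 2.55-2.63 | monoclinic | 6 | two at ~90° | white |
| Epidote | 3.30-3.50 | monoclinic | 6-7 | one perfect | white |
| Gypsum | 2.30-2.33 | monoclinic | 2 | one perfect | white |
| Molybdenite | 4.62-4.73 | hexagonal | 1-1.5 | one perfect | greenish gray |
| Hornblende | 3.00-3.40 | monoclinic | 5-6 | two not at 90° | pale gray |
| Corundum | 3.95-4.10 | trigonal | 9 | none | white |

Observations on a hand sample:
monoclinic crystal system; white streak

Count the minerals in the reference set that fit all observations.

6

Monoclinic crystal system: only Staurolite, Sphene, Augite, Biotite, Orthoclase, Epidote, Gypsum, Hornblende remain.
White streak is inconsistent with Augite, Hornblende.
The minerals that satisfy all observations are Biotite, Epidote, Gypsum, Orthoclase, Sphene, Staurolite.
That is 6 minerals.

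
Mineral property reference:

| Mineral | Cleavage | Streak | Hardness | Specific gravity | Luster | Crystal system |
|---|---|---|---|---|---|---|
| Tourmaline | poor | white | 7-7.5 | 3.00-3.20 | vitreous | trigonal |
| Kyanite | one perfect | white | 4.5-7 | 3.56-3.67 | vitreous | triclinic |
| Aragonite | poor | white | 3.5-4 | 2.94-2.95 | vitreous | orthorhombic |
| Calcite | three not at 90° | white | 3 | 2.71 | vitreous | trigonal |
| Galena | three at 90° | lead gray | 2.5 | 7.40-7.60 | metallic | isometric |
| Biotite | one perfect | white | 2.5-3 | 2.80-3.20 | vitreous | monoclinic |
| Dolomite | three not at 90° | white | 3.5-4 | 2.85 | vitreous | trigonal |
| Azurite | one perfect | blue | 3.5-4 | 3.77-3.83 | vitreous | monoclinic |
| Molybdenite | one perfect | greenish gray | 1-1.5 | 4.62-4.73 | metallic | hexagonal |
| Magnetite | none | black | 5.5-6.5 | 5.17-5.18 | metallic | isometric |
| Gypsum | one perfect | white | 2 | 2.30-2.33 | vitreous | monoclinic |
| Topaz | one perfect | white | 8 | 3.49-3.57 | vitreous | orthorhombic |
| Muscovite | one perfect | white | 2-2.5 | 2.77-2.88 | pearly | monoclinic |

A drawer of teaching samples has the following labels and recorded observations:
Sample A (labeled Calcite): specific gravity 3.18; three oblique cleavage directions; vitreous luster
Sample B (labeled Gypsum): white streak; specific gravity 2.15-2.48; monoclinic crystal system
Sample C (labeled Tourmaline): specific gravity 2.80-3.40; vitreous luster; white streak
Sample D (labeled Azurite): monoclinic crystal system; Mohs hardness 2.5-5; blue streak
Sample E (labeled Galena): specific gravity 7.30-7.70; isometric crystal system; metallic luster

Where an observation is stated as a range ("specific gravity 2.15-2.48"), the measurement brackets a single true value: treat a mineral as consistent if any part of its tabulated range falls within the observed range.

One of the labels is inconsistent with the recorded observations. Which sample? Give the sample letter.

Sample A: Calcite has SG 2.71, but the record shows specific gravity 3.18 — this label is wrong.
Sample B: observations are consistent with Gypsum.
Sample C: observations are consistent with Tourmaline.
Sample D: observations are consistent with Azurite.
Sample E: observations are consistent with Galena.
Only sample A is inconsistent with its label.

A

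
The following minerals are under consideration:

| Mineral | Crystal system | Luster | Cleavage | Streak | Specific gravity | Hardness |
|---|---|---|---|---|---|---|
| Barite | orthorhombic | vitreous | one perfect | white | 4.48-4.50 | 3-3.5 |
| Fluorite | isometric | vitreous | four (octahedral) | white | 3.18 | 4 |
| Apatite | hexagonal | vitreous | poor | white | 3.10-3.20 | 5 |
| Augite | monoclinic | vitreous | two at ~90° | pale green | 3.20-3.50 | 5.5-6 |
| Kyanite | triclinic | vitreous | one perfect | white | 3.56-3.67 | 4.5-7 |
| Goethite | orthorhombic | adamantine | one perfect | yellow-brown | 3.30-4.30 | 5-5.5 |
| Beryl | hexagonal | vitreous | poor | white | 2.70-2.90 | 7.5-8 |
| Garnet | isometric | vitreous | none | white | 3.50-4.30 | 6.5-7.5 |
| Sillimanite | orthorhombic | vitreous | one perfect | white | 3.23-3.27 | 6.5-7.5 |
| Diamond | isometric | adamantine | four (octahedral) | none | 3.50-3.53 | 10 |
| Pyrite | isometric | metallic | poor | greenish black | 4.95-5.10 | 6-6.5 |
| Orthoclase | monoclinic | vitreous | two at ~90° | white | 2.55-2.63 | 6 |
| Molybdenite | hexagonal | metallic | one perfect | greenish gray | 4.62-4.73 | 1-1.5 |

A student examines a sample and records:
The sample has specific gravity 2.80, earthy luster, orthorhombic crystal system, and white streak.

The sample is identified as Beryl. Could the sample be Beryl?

No

Specific gravity 2.80 — matches Beryl (SG 2.70-2.90).
Earthy luster — Beryl has vitreous luster; a mismatch.
Orthorhombic crystal system — Beryl has hexagonal system; a mismatch.
White streak — matches Beryl (white streak).
2 of the observed properties are inconsistent with Beryl.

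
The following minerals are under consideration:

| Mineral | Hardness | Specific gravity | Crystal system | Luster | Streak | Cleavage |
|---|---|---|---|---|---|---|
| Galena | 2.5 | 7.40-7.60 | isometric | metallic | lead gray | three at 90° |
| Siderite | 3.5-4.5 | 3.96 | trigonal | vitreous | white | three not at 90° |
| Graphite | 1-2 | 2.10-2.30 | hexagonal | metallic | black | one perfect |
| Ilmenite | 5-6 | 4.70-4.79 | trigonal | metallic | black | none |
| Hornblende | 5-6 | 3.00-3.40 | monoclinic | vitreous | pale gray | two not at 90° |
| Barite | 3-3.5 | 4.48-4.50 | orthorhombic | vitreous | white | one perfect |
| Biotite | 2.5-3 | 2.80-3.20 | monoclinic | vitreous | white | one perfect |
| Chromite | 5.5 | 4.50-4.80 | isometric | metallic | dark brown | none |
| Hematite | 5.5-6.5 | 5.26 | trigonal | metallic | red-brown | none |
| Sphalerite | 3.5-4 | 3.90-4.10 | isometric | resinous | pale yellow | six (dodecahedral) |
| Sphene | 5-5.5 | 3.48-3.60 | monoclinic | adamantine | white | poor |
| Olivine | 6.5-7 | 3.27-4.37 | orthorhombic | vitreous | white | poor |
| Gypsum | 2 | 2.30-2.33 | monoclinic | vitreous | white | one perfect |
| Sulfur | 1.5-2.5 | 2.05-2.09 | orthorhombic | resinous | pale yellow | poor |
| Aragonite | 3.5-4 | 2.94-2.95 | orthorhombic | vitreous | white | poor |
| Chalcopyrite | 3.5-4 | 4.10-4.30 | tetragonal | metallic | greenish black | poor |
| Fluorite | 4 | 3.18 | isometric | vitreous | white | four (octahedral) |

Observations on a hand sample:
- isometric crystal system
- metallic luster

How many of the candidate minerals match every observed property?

Isometric crystal system: only Galena, Chromite, Sphalerite, Fluorite remain.
Metallic luster eliminates Sphalerite, Fluorite.
Consistent with every observation: Chromite, Galena.
That is 2 minerals.

2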